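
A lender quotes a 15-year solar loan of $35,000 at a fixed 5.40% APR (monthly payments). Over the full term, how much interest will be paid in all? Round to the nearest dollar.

$16,143

At 5.40% the monthly rate is 0.0045000, so the payment is 35,000 × 0.0045000 / (1 − 1.0045000^−180) = $284.13.
Total paid = 180 × $284.13 = $51,143.40; interest = $51,143.40 − $35,000 = $16,143.40.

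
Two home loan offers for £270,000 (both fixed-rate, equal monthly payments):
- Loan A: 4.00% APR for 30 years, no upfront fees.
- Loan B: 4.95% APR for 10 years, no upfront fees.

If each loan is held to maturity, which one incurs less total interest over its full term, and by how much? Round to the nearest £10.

Loan A: monthly rate = 4%/12 = 0.0033333; payment = 270,000 × 0.0033333 / (1 − (1+0.0033333)^−360) = £1,289.02.
Total interest on Loan A = 360 × £1,289.02 − £270,000 = £194,047.20.
Loan B: monthly rate = 4.95%/12 = 0.0041250; payment = 270,000 × 0.0041250 / (1 − (1+0.0041250)^−120) = £2,857.17.
Total interest on Loan B = 120 × £2,857.17 − £270,000 = £72,860.40.
Loan B is lower by £121,186.80.

Loan B by £121,190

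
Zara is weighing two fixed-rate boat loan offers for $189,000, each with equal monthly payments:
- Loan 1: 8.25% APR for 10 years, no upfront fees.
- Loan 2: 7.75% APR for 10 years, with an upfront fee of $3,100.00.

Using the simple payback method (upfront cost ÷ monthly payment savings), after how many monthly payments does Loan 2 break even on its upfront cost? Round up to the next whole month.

63 months

Loan 1: at 8.25% the monthly rate is 0.0068750, so the payment is 189,000 × 0.0068750 / (1 − 1.0068750^−120) = $2,318.13.
Loan 2: at 7.75% the monthly rate is 0.0064583, so the payment is 189,000 × 0.0064583 / (1 − 1.0064583^−120) = $2,268.20.
Monthly savings = $2,318.13 − $2,268.20 = $49.93.
Break-even = $3,100.00 / $49.93 = 62.09 → 63 months.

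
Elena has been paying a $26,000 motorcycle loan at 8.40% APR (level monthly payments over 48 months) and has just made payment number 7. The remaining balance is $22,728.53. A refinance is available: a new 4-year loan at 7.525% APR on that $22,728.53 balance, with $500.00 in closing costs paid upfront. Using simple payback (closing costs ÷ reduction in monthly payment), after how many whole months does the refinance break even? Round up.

Current payment = 26,000 × 8.4%/12 / (1 − (1+0.0070000)^−48) = $639.63.
Refinanced payment = 22,728.53 × 0.0062708 / (1 − (1+0.0062708)^−48) = $549.82.
Monthly savings = $639.63 − $549.82 = $89.81.
Break-even = $500.00 / $89.81 = 5.57 → 6 months.

6 months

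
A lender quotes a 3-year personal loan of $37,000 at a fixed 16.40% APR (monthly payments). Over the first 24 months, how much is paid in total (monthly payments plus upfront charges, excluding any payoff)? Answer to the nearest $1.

Monthly rate = 16.4%/12 = 0.0136667; payment = 37,000 × 0.0136667 / (1 − (1+0.0136667)^−36) = $1,308.13.
Total outlay = 24 × $1,308.13 = $31,395.12.

$31,395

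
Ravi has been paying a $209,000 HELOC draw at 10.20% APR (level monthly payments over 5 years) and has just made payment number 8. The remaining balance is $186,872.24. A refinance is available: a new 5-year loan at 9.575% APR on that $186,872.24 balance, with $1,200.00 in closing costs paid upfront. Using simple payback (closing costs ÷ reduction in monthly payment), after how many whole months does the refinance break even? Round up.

Current payment = 209,000 × 10.2%/12 / (1 − (1+0.0085000)^−60) = $4,461.23.
Refinanced payment = 186,872.24 × 0.0079792 / (1 − (1+0.0079792)^−60) = $3,931.52.
Monthly savings = $4,461.23 − $3,931.52 = $529.71.
Break-even = $1,200.00 / $529.71 = 2.27 → 3 months.

3 months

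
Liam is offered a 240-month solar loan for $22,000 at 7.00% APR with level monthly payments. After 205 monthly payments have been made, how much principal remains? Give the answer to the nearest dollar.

With monthly rate i = 7%/12 = 0.0058333, the balance after k of n payments is P · [(1+i)^n − (1+i)^k] / [(1+i)^n − 1].
(1+0.0058333)^240 = 4.03873885 and (1+0.0058333)^205 = 3.29484456, so the balance is 22,000 × (4.03873885 − 3.29484456) / (4.03873885 − 1) = $5,385.68.

$5,386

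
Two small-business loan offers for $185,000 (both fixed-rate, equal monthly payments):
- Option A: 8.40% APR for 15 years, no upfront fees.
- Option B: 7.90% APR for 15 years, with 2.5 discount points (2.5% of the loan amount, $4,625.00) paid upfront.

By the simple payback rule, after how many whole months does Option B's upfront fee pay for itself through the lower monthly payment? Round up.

Option A: monthly rate = 8.4%/12 = 0.0070000; payment = 185,000 × 0.0070000 / (1 − (1+0.0070000)^−180) = $1,810.94.
Option B: at 7.90% the monthly rate is 0.0065833, so the payment is 185,000 × 0.0065833 / (1 − 1.0065833^−180) = $1,757.29.
Monthly savings = $1,810.94 − $1,757.29 = $53.65.
Break-even = $4,625.00 / $53.65 = 86.21 → 87 months.

87 months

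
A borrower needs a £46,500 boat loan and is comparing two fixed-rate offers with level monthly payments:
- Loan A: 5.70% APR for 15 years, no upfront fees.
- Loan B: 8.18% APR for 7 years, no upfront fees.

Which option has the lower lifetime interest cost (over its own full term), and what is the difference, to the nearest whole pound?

Loan A: at 5.70% the monthly rate is 0.0047500, so the payment is 46,500 × 0.0047500 / (1 − 1.0047500^−180) = £384.90.
Total interest on Loan A = 180 × £384.90 − £46,500 = £22,782.00.
Loan B: monthly rate = 8.18%/12 = 0.0068167; payment = 46,500 × 0.0068167 / (1 − (1+0.0068167)^−84) = £728.94.
Total interest on Loan B = 84 × £728.94 − £46,500 = £14,730.96.
Loan B is lower by £8,051.04.

Loan B by £8,051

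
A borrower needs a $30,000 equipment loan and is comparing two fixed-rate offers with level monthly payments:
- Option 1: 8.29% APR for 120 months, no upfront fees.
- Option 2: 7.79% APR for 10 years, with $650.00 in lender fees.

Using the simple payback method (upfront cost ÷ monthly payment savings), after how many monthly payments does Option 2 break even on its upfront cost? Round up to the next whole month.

Option 1: at 8.29% the monthly rate is 0.0069083, so the payment is 30,000 × 0.0069083 / (1 − 1.0069083^−120) = $368.60.
Option 2: monthly rate = 7.79%/12 = 0.0064917; payment = 30,000 × 0.0064917 / (1 − (1+0.0064917)^−120) = $360.66.
Monthly savings = $368.60 − $360.66 = $7.94.
Break-even = $650.00 / $7.94 = 81.86 → 82 months.

82 months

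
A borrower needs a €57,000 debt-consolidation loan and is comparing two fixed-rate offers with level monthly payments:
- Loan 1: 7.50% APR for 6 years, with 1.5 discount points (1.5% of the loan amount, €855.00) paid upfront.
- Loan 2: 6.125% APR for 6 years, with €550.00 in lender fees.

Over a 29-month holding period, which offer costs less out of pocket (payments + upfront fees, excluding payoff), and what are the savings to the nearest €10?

Loan 2 by €1,390

Loan 1: monthly rate = 7.5%/12 = 0.0062500; payment = 57,000 × 0.0062500 / (1 − (1+0.0062500)^−72) = €985.54.
Loan 2: at 6.125% the monthly rate is 0.0051042, so the payment is 57,000 × 0.0051042 / (1 − 1.0051042^−72) = €948.02.
Over 29 months: Loan 1 costs 29 × €985.54 + €855.00 = €29,435.66; Loan 2 costs 29 × €948.02 + €550.00 = €28,042.58.
Loan 2 is cheaper by €29,435.66 − €28,042.58 = €1,393.08.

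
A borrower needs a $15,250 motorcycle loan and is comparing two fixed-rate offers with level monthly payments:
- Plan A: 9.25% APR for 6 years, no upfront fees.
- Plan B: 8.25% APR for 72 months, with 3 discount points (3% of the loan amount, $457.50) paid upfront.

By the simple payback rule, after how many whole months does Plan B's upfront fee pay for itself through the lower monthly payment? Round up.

Plan A: monthly rate = 9.25%/12 = 0.0077083; payment = 15,250 × 0.0077083 / (1 − (1+0.0077083)^−72) = $276.79.
Plan B: at 8.25% the monthly rate is 0.0068750, so the payment is 15,250 × 0.0068750 / (1 − 1.0068750^−72) = $269.25.
Monthly savings = $276.79 − $269.25 = $7.54.
Break-even = $457.50 / $7.54 = 60.68 → 61 months.

61 months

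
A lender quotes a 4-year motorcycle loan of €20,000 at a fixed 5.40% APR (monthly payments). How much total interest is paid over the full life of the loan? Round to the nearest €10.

€2,280

Monthly rate = 5.4%/12 = 0.0045000; payment = 20,000 × 0.0045000 / (1 − (1+0.0045000)^−48) = €464.22.
Total paid = 48 × €464.22 = €22,282.56; interest = €22,282.56 − €20,000 = €2,282.56.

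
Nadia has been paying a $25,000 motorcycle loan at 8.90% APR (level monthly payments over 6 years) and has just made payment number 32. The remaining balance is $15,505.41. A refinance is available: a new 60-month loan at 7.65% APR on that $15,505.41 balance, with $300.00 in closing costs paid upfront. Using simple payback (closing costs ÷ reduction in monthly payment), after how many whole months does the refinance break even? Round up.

Current payment = 25,000 × 8.9%/12 / (1 − (1+0.0074167)^−72) = $449.40.
Refinanced payment = 15,505.41 × 0.0063750 / (1 − (1+0.0063750)^−60) = $311.80.
Monthly savings = $449.40 − $311.80 = $137.60.
Break-even = $300.00 / $137.60 = 2.18 → 3 months.

3 months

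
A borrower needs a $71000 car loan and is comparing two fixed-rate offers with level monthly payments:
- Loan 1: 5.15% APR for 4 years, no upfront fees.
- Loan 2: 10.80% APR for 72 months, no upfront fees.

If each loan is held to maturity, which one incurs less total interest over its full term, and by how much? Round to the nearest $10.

Loan 1: at 5.15% the monthly rate is 0.0042917, so the payment is 71,000 × 0.0042917 / (1 − 1.0042917^−48) = $1,639.91.
Total interest on Loan 1 = 48 × $1,639.91 − $71,000 = $7,715.68.
Loan 2: at 10.80% the monthly rate is 0.0090000, so the payment is 71,000 × 0.0090000 / (1 − 1.0090000^−72) = $1,344.16.
Total interest on Loan 2 = 72 × $1,344.16 − $71,000 = $25,779.52.
Loan 1 is lower by $18,063.84.

Loan 1 by $18,060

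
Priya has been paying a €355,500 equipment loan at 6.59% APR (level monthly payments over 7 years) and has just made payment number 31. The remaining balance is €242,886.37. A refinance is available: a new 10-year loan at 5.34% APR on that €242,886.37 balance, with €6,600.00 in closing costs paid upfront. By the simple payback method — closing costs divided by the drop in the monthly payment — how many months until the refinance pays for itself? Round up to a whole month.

3 months

Current payment = 355,500 × 6.59%/12 / (1 − (1+0.0054917)^−84) = €5,294.48.
Refinanced payment = 242,886.37 × 0.0044500 / (1 − (1+0.0044500)^−120) = €2,616.74.
Monthly savings = €5,294.48 − €2,616.74 = €2,677.74.
Break-even = €6,600.00 / €2,677.74 = 2.46 → 3 months.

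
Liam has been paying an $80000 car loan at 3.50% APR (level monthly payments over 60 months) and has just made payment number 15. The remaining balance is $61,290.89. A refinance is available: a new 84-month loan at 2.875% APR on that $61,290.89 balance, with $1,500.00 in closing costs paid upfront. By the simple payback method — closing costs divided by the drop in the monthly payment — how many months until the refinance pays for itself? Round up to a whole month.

Current payment = 80,000 × 3.5%/12 / (1 − (1+0.0029167)^−60) = $1,455.34.
Refinanced payment = 61,290.89 × 0.0023958 / (1 − (1+0.0023958)^−84) = $806.41.
Monthly savings = $1,455.34 − $806.41 = $648.93.
Break-even = $1,500.00 / $648.93 = 2.31 → 3 months.

3 months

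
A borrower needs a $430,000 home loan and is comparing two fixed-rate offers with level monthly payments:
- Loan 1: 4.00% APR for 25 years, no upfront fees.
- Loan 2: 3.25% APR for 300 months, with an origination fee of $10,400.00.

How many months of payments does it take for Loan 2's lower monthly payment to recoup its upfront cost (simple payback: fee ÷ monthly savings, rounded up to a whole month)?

Loan 1: at 4.00% the monthly rate is 0.0033333, so the payment is 430,000 × 0.0033333 / (1 − 1.0033333^−300) = $2,269.70.
Loan 2: monthly rate = 3.25%/12 = 0.0027083; payment = 430,000 × 0.0027083 / (1 − (1+0.0027083)^−300) = $2,095.46.
Monthly savings = $2,269.70 − $2,095.46 = $174.24.
Break-even = $10,400.00 / $174.24 = 59.69 → 60 months.

60 months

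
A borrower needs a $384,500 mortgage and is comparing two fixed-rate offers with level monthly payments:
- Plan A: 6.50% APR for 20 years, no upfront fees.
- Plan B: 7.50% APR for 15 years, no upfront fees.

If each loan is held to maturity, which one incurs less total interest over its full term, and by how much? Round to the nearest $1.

Plan A: at 6.50% the monthly rate is 0.0054167, so the payment is 384,500 × 0.0054167 / (1 − 1.0054167^−240) = $2,866.73.
Total interest on Plan A = 240 × $2,866.73 − $384,500 = $303,515.20.
Plan B: at 7.50% the monthly rate is 0.0062500, so the payment is 384,500 × 0.0062500 / (1 − 1.0062500^−180) = $3,564.36.
Total interest on Plan B = 180 × $3,564.36 − $384,500 = $257,084.80.
Plan B is lower by $46,430.40.

Plan B by $46,430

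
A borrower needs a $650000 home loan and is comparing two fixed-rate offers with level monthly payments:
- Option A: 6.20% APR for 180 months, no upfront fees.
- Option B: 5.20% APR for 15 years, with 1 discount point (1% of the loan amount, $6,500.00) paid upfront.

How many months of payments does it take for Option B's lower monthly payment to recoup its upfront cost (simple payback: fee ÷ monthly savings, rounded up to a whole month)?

Option A: at 6.20% the monthly rate is 0.0051667, so the payment is 650,000 × 0.0051667 / (1 − 1.0051667^−180) = $5,555.55.
Option B: at 5.20% the monthly rate is 0.0043333, so the payment is 650,000 × 0.0043333 / (1 − 1.0043333^−180) = $5,208.13.
Monthly savings = $5,555.55 − $5,208.13 = $347.42.
Break-even = $6,500.00 / $347.42 = 18.71 → 19 months.

19 months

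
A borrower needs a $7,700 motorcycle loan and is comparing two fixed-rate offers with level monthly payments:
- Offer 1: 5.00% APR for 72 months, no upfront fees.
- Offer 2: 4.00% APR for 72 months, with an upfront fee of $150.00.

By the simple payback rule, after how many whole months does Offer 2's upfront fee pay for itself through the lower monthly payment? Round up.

Offer 1: monthly rate = 5%/12 = 0.0041667; payment = 7,700 × 0.0041667 / (1 − (1+0.0041667)^−72) = $124.01.
Offer 2: monthly rate = 4%/12 = 0.0033333; payment = 7,700 × 0.0033333 / (1 − (1+0.0033333)^−72) = $120.47.
Monthly savings = $124.01 − $120.47 = $3.54.
Break-even = $150.00 / $3.54 = 42.37 → 43 months.

43 months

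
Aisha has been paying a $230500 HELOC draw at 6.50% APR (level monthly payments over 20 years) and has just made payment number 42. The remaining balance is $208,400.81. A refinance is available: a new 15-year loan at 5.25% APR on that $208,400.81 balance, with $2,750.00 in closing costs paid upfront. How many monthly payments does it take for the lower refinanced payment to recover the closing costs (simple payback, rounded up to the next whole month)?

64 months

Current payment = 230,500 × 6.5%/12 / (1 − (1+0.0054167)^−240) = $1,718.55.
Refinanced payment = 208,400.81 × 0.0043750 / (1 − (1+0.0043750)^−180) = $1,675.29.
Monthly savings = $1,718.55 − $1,675.29 = $43.26.
Break-even = $2,750.00 / $43.26 = 63.57 → 64 months.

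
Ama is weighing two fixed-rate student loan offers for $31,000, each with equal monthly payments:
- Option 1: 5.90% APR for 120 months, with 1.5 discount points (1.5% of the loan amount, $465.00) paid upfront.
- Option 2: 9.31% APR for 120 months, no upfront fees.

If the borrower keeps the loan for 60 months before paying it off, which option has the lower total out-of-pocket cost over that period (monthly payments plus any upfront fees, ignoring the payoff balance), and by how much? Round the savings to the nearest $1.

Option 1 by $2,853

Option 1: monthly rate = 5.9%/12 = 0.0049167; payment = 31,000 × 0.0049167 / (1 − (1+0.0049167)^−120) = $342.61.
Option 2: at 9.31% the monthly rate is 0.0077583, so the payment is 31,000 × 0.0077583 / (1 − 1.0077583^−120) = $397.91.
Over 60 months: Option 1 costs 60 × $342.61 + $465.00 = $21,021.60; Option 2 costs 60 × $397.91 = $23,874.60.
Option 1 is cheaper by $23,874.60 − $21,021.60 = $2,853.00.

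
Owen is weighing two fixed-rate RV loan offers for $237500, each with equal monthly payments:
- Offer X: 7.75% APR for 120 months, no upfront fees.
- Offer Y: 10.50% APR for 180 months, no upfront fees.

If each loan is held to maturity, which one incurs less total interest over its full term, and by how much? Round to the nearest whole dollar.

Offer X: at 7.75% the monthly rate is 0.0064583, so the payment is 237,500 × 0.0064583 / (1 − 1.0064583^−120) = $2,850.25.
Total interest on Offer X = 120 × $2,850.25 − $237,500 = $104,530.00.
Offer Y: at 10.50% the monthly rate is 0.0087500, so the payment is 237,500 × 0.0087500 / (1 − 1.0087500^−180) = $2,625.32.
Total interest on Offer Y = 180 × $2,625.32 − $237,500 = $235,057.60.
Offer X is lower by $130,527.60.

Offer X by $130,528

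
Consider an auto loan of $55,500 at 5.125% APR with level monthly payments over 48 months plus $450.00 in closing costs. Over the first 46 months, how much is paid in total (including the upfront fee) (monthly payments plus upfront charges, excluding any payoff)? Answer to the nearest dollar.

At 5.125% the monthly rate is 0.0042708, so the payment is 55,500 × 0.0042708 / (1 − 1.0042708^−48) = $1,281.27.
Total outlay = 46 × $1,281.27 + $450.00 = $59,388.42.

$59,388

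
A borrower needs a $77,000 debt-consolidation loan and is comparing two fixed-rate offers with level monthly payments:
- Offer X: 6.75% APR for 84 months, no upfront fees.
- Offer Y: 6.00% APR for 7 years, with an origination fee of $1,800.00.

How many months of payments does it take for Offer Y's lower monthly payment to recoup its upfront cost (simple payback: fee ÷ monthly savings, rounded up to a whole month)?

65 months

Offer X: monthly rate = 6.75%/12 = 0.0056250; payment = 77,000 × 0.0056250 / (1 − (1+0.0056250)^−84) = $1,152.75.
Offer Y: at 6.00% the monthly rate is 0.0050000, so the payment is 77,000 × 0.0050000 / (1 − 1.0050000^−84) = $1,124.86.
Monthly savings = $1,152.75 − $1,124.86 = $27.89.
Break-even = $1,800.00 / $27.89 = 64.54 → 65 months.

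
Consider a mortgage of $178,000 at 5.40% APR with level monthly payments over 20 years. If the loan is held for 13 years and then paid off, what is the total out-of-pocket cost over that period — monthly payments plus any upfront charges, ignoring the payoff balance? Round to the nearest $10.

$189,450

Monthly rate = 5.4%/12 = 0.0045000; payment = 178,000 × 0.0045000 / (1 − (1+0.0045000)^−240) = $1,214.41.
Total outlay = 156 × $1,214.41 = $189,447.96.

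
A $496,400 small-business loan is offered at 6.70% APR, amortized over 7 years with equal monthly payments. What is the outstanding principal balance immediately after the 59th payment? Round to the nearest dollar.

$172,673

With monthly rate i = 6.7%/12 = 0.0055833, the balance after k of n payments is P · [(1+i)^n − (1+i)^k] / [(1+i)^n − 1].
(1+0.0055833)^84 = 1.59631135 and (1+0.0055833)^59 = 1.38888387, so the balance is 496,400 × (1.59631135 − 1.38888387) / (1.59631135 − 1) = $172,673.22.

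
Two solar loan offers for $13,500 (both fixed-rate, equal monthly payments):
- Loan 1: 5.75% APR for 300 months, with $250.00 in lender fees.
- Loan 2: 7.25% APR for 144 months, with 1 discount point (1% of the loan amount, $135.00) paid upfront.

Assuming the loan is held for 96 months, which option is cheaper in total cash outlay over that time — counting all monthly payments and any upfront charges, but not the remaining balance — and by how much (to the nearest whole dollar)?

Loan 1: at 5.75% the monthly rate is 0.0047917, so the payment is 13,500 × 0.0047917 / (1 − 1.0047917^−300) = $84.93.
Loan 2: monthly rate = 7.25%/12 = 0.0060417; payment = 13,500 × 0.0060417 / (1 − (1+0.0060417)^−144) = $140.64.
Over 96 months: Loan 1 costs 96 × $84.93 + $250.00 = $8,403.28; Loan 2 costs 96 × $140.64 + $135.00 = $13,636.44.
Loan 1 is cheaper by $13,636.44 − $8,403.28 = $5,233.16.

Loan 1 by $5,233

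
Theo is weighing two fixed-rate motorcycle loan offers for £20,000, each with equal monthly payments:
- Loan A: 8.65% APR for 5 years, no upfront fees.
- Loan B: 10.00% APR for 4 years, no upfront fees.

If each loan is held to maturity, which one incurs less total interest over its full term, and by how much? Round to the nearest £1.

Loan A: monthly rate = 8.65%/12 = 0.0072083; payment = 20,000 × 0.0072083 / (1 − (1+0.0072083)^−60) = £411.78.
Total interest on Loan A = 60 × £411.78 − £20,000 = £4,706.80.
Loan B: at 10.00% the monthly rate is 0.0083333, so the payment is 20,000 × 0.0083333 / (1 − 1.0083333^−48) = £507.25.
Total interest on Loan B = 48 × £507.25 − £20,000 = £4,348.00.
Loan B is lower by £358.80.

Loan B by £359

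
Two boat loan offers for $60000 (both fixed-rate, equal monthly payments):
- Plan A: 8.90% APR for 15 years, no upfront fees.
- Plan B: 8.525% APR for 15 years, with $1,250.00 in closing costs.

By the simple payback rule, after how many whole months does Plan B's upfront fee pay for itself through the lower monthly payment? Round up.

Plan A: at 8.90% the monthly rate is 0.0074167, so the payment is 60,000 × 0.0074167 / (1 − 1.0074167^−180) = $605.00.
Plan B: monthly rate = 8.525%/12 = 0.0071042; payment = 60,000 × 0.0071042 / (1 − (1+0.0071042)^−180) = $591.72.
Monthly savings = $605.00 − $591.72 = $13.28.
Break-even = $1,250.00 / $13.28 = 94.13 → 95 months.

95 months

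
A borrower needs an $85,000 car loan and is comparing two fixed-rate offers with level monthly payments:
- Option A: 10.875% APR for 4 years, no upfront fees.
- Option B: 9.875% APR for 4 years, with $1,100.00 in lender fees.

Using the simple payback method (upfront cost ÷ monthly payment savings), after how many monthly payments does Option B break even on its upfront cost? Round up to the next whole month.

27 months

Option A: at 10.875% the monthly rate is 0.0090625, so the payment is 85,000 × 0.0090625 / (1 − 1.0090625^−48) = $2,191.71.
Option B: monthly rate = 9.875%/12 = 0.0082292; payment = 85,000 × 0.0082292 / (1 − (1+0.0082292)^−48) = $2,150.72.
Monthly savings = $2,191.71 − $2,150.72 = $40.99.
Break-even = $1,100.00 / $40.99 = 26.84 → 27 months.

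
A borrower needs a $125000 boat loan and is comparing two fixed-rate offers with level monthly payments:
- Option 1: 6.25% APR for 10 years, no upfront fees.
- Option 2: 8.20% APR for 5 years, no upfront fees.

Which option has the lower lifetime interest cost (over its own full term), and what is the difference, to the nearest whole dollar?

Option 2 by $15,628

Option 1: at 6.25% the monthly rate is 0.0052083, so the payment is 125,000 × 0.0052083 / (1 − 1.0052083^−120) = $1,403.50.
Total interest on Option 1 = 120 × $1,403.50 − $125,000 = $43,420.00.
Option 2: monthly rate = 8.2%/12 = 0.0068333; payment = 125,000 × 0.0068333 / (1 − (1+0.0068333)^−60) = $2,546.53.
Total interest on Option 2 = 60 × $2,546.53 − $125,000 = $27,791.80.
Option 2 is lower by $15,628.20.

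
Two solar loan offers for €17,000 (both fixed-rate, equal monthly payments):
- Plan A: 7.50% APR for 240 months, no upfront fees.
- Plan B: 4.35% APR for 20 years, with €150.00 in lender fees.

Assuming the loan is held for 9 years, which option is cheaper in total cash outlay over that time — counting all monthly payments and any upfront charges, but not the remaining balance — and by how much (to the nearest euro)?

Plan B by €3,173

Plan A: monthly rate = 7.5%/12 = 0.0062500; payment = 17,000 × 0.0062500 / (1 − (1+0.0062500)^−240) = €136.95.
Plan B: monthly rate = 4.35%/12 = 0.0036250; payment = 17,000 × 0.0036250 / (1 − (1+0.0036250)^−240) = €106.18.
Over 108 months: Plan A costs 108 × €136.95 = €14,790.60; Plan B costs 108 × €106.18 + €150.00 = €11,617.44.
Plan B is cheaper by €14,790.60 − €11,617.44 = €3,173.16.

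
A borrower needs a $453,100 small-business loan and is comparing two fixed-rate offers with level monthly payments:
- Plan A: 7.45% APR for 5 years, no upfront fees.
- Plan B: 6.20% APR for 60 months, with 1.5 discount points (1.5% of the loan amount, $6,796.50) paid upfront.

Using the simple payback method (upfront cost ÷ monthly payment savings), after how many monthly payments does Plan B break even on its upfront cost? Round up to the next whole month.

Plan A: monthly rate = 7.45%/12 = 0.0062083; payment = 453,100 × 0.0062083 / (1 − (1+0.0062083)^−60) = $9,068.43.
Plan B: monthly rate = 6.2%/12 = 0.0051667; payment = 453,100 × 0.0051667 / (1 − (1+0.0051667)^−60) = $8,801.89.
Monthly savings = $9,068.43 − $8,801.89 = $266.54.
Break-even = $6,796.50 / $266.54 = 25.50 → 26 months.

26 months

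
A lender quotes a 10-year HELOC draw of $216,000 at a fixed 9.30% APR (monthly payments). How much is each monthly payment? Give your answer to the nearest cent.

Monthly rate = 9.3%/12 = 0.0077500; payment = 216,000 × 0.0077500 / (1 − (1+0.0077500)^−120) = $2,771.39.

$2,771.39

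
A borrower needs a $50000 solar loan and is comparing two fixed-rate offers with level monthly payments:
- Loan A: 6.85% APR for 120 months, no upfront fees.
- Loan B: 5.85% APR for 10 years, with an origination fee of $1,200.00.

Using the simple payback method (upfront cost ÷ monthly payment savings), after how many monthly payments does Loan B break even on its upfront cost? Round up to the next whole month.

Loan A: at 6.85% the monthly rate is 0.0057083, so the payment is 50,000 × 0.0057083 / (1 − 1.0057083^−120) = $576.68.
Loan B: at 5.85% the monthly rate is 0.0048750, so the payment is 50,000 × 0.0048750 / (1 − 1.0048750^−120) = $551.34.
Monthly savings = $576.68 − $551.34 = $25.34.
Break-even = $1,200.00 / $25.34 = 47.36 → 48 months.

48 months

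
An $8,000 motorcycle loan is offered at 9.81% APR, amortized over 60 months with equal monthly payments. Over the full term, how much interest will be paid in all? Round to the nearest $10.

$2,150

At 9.81% the monthly rate is 0.0081750, so the payment is 8,000 × 0.0081750 / (1 − 1.0081750^−60) = $169.23.
Total paid = 60 × $169.23 = $10,153.80; interest = $10,153.80 − $8,000 = $2,153.80.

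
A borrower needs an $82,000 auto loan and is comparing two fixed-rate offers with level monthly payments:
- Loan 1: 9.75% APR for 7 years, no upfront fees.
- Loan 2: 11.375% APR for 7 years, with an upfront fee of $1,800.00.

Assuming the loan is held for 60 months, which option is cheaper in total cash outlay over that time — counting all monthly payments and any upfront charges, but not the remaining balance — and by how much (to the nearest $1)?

Loan 1 by $5,972

Loan 1: at 9.75% the monthly rate is 0.0081250, so the payment is 82,000 × 0.0081250 / (1 − 1.0081250^−84) = $1,350.73.
Loan 2: monthly rate = 11.375%/12 = 0.0094792; payment = 82,000 × 0.0094792 / (1 − (1+0.0094792)^−84) = $1,420.26.
Over 60 months: Loan 1 costs 60 × $1,350.73 = $81,043.80; Loan 2 costs 60 × $1,420.26 + $1,800.00 = $87,015.60.
Loan 1 is cheaper by $87,015.60 − $81,043.80 = $5,971.80.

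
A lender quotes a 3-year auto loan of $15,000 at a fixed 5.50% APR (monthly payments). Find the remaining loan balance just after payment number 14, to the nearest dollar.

$9,458

With monthly rate i = 5.5%/12 = 0.0045833, the balance after k of n payments is P · [(1+i)^n − (1+i)^k] / [(1+i)^n − 1].
(1+0.0045833)^36 = 1.17894860 and (1+0.0045833)^14 = 1.06611379, so the balance is 15,000 × (1.17894860 − 1.06611379) / (1.17894860 − 1) = $9,458.15.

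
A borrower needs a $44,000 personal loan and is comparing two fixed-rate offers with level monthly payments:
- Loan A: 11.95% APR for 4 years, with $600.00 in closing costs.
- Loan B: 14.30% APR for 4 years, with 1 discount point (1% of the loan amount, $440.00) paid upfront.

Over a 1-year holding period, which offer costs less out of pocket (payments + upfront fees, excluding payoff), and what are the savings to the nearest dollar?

Loan A: monthly rate = 11.95%/12 = 0.0099583; payment = 44,000 × 0.0099583 / (1 − (1+0.0099583)^−48) = $1,157.61.
Loan B: monthly rate = 14.3%/12 = 0.0119167; payment = 44,000 × 0.0119167 / (1 − (1+0.0119167)^−48) = $1,209.00.
Over 12 months: Loan A costs 12 × $1,157.61 + $600.00 = $14,491.32; Loan B costs 12 × $1,209.00 + $440.00 = $14,948.00.
Loan A is cheaper by $14,948.00 − $14,491.32 = $456.68.

Loan A by $457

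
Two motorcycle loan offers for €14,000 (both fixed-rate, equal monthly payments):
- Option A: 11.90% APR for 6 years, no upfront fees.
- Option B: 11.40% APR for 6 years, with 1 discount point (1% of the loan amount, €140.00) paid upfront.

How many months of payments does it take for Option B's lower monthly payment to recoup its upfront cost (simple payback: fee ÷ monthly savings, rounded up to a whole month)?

Option A: monthly rate = 11.9%/12 = 0.0099167; payment = 14,000 × 0.0099167 / (1 − (1+0.0099167)^−72) = €272.98.
Option B: monthly rate = 11.4%/12 = 0.0095000; payment = 14,000 × 0.0095000 / (1 − (1+0.0095000)^−72) = €269.35.
Monthly savings = €272.98 − €269.35 = €3.63.
Break-even = €140.00 / €3.63 = 38.57 → 39 months.

39 months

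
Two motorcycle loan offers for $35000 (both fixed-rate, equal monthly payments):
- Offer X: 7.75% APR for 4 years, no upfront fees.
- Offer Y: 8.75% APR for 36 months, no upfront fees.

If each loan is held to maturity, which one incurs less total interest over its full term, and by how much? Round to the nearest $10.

Offer Y by $900

Offer X: at 7.75% the monthly rate is 0.0064583, so the payment is 35,000 × 0.0064583 / (1 − 1.0064583^−48) = $850.35.
Total interest on Offer X = 48 × $850.35 − $35,000 = $5,816.80.
Offer Y: at 8.75% the monthly rate is 0.0072917, so the payment is 35,000 × 0.0072917 / (1 − 1.0072917^−36) = $1,108.92.
Total interest on Offer Y = 36 × $1,108.92 − $35,000 = $4,921.12.
Offer Y is lower by $895.68.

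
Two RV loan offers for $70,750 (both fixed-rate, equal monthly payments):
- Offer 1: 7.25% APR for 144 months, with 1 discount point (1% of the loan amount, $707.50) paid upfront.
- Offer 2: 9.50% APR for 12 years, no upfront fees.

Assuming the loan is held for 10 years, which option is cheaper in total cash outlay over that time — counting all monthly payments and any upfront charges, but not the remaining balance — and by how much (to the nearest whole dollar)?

Offer 1 by $9,873

Offer 1: at 7.25% the monthly rate is 0.0060417, so the payment is 70,750 × 0.0060417 / (1 − 1.0060417^−144) = $737.04.
Offer 2: monthly rate = 9.5%/12 = 0.0079167; payment = 70,750 × 0.0079167 / (1 − (1+0.0079167)^−144) = $825.21.
Over 120 months: Offer 1 costs 120 × $737.04 + $707.50 = $89,152.30; Offer 2 costs 120 × $825.21 = $99,025.20.
Offer 1 is cheaper by $99,025.20 − $89,152.30 = $9,872.90.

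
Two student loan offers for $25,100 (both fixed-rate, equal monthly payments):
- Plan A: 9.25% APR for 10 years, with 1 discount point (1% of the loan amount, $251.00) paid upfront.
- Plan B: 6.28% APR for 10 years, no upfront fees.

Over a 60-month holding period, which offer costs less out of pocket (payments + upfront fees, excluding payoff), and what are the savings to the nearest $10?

Plan A: monthly rate = 9.25%/12 = 0.0077083; payment = 25,100 × 0.0077083 / (1 − (1+0.0077083)^−120) = $321.36.
Plan B: at 6.28% the monthly rate is 0.0052333, so the payment is 25,100 × 0.0052333 / (1 − 1.0052333^−120) = $282.20.
Over 60 months: Plan A costs 60 × $321.36 + $251.00 = $19,532.60; Plan B costs 60 × $282.20 = $16,932.00.
Plan B is cheaper by $19,532.60 − $16,932.00 = $2,600.60.

Plan B by $2,600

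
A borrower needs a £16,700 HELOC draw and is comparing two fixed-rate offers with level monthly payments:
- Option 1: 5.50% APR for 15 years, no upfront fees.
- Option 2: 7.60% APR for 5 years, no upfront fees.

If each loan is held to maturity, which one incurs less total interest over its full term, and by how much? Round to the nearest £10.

Option 1: at 5.50% the monthly rate is 0.0045833, so the payment is 16,700 × 0.0045833 / (1 − 1.0045833^−180) = £136.45.
Total interest on Option 1 = 180 × £136.45 − £16,700 = £7,861.00.
Option 2: at 7.60% the monthly rate is 0.0063333, so the payment is 16,700 × 0.0063333 / (1 − 1.0063333^−60) = £335.43.
Total interest on Option 2 = 60 × £335.43 − £16,700 = £3,425.80.
Option 2 is lower by £4,435.20.

Option 2 by £4,440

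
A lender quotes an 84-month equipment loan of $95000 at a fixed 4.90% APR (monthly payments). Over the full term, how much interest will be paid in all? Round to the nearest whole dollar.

At 4.90% the monthly rate is 0.0040833, so the payment is 95,000 × 0.0040833 / (1 − 1.0040833^−84) = $1,338.26.
Total paid = 84 × $1,338.26 = $112,413.84; interest = $112,413.84 − $95,000 = $17,413.84.

$17,414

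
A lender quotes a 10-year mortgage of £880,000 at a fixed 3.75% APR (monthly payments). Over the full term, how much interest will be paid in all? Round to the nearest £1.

£176,647

At 3.75% the monthly rate is 0.0031250, so the payment is 880,000 × 0.0031250 / (1 − 1.0031250^−120) = £8,805.39.
Total paid = 120 × £8,805.39 = £1,056,646.80; interest = £1,056,646.80 − £880,000 = £176,646.80.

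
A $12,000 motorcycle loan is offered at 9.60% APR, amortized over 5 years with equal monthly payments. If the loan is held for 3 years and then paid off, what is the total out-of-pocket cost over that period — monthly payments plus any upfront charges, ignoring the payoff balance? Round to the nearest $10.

At 9.60% the monthly rate is 0.0080000, so the payment is 12,000 × 0.0080000 / (1 − 1.0080000^−60) = $252.61.
Total outlay = 36 × $252.61 = $9,093.96.

$9,090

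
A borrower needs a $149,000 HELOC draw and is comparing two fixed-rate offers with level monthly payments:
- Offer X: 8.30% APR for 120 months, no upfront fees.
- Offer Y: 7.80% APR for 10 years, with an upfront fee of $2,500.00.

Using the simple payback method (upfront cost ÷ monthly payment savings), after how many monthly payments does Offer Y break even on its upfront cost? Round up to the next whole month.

64 months

Offer X: at 8.30% the monthly rate is 0.0069167, so the payment is 149,000 × 0.0069167 / (1 − 1.0069167^−120) = $1,831.49.
Offer Y: monthly rate = 7.8%/12 = 0.0065000; payment = 149,000 × 0.0065000 / (1 − (1+0.0065000)^−120) = $1,792.07.
Monthly savings = $1,831.49 − $1,792.07 = $39.42.
Break-even = $2,500.00 / $39.42 = 63.42 → 64 months.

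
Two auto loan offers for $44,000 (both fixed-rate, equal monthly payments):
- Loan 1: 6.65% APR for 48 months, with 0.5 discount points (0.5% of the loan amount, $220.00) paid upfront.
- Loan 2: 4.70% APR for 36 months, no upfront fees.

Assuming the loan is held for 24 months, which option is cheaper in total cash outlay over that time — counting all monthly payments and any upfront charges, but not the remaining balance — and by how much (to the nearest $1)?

Loan 1 by $6,171

Loan 1: at 6.65% the monthly rate is 0.0055417, so the payment is 44,000 × 0.0055417 / (1 − 1.0055417^−48) = $1,046.50.
Loan 2: at 4.70% the monthly rate is 0.0039167, so the payment is 44,000 × 0.0039167 / (1 − 1.0039167^−36) = $1,312.80.
Over 24 months: Loan 1 costs 24 × $1,046.50 + $220.00 = $25,336.00; Loan 2 costs 24 × $1,312.80 = $31,507.20.
Loan 1 is cheaper by $31,507.20 − $25,336.00 = $6,171.20.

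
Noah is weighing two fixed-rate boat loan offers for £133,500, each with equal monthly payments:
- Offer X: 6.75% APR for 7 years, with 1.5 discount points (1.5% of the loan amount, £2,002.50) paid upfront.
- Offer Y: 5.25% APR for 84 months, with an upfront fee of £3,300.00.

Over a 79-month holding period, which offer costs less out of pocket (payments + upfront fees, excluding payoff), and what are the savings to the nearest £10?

Offer Y by £6,290

Offer X: monthly rate = 6.75%/12 = 0.0056250; payment = 133,500 × 0.0056250 / (1 − (1+0.0056250)^−84) = £1,998.60.
Offer Y: at 5.25% the monthly rate is 0.0043750, so the payment is 133,500 × 0.0043750 / (1 − 1.0043750^−84) = £1,902.60.
Over 79 months: Offer X costs 79 × £1,998.60 + £2,002.50 = £159,891.90; Offer Y costs 79 × £1,902.60 + £3,300.00 = £153,605.40.
Offer Y is cheaper by £159,891.90 − £153,605.40 = £6,286.50.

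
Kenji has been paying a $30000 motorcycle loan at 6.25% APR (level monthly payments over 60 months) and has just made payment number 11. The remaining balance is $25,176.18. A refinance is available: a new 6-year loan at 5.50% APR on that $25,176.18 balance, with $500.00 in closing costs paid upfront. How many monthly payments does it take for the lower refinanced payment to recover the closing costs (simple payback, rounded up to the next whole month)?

Current payment = 30,000 × 6.25%/12 / (1 − (1+0.0052083)^−60) = $583.48.
Refinanced payment = 25,176.18 × 0.0045833 / (1 − (1+0.0045833)^−72) = $411.33.
Monthly savings = $583.48 − $411.33 = $172.15.
Break-even = $500.00 / $172.15 = 2.90 → 3 months.

3 months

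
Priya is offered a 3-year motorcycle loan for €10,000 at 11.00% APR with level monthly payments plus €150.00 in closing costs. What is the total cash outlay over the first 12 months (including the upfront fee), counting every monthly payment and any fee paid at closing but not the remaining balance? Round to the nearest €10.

€4,080

At 11.00% the monthly rate is 0.0091667, so the payment is 10,000 × 0.0091667 / (1 − 1.0091667^−36) = €327.39.
Total outlay = 12 × €327.39 + €150.00 = €4,078.68.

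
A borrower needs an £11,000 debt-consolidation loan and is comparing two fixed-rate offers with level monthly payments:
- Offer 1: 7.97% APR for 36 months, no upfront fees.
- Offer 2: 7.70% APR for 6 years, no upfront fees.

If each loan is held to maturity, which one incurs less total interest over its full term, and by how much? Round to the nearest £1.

Offer 1: at 7.97% the monthly rate is 0.0066417, so the payment is 11,000 × 0.0066417 / (1 − 1.0066417^−36) = £344.55.
Total interest on Offer 1 = 36 × £344.55 − £11,000 = £1,403.80.
Offer 2: monthly rate = 7.7%/12 = 0.0064167; payment = 11,000 × 0.0064167 / (1 − (1+0.0064167)^−72) = £191.26.
Total interest on Offer 2 = 72 × £191.26 − £11,000 = £2,770.72.
Offer 1 is lower by £1,366.92.

Offer 1 by £1,367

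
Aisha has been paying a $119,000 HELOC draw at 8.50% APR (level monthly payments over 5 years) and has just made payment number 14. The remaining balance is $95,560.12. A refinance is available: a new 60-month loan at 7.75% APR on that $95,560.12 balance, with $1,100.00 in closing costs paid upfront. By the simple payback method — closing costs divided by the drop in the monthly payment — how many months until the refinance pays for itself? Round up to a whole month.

Current payment = 119,000 × 8.5%/12 / (1 − (1+0.0070833)^−60) = $2,441.47.
Refinanced payment = 95,560.12 × 0.0064583 / (1 − (1+0.0064583)^−60) = $1,926.20.
Monthly savings = $2,441.47 − $1,926.20 = $515.27.
Break-even = $1,100.00 / $515.27 = 2.13 → 3 months.

3 months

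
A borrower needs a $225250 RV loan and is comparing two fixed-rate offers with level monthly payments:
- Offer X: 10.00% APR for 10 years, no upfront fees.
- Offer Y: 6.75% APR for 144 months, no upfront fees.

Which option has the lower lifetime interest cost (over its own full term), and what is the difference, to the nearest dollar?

Offer Y by $27,945

Offer X: monthly rate = 10%/12 = 0.0083333; payment = 225,250 × 0.0083333 / (1 − (1+0.0083333)^−120) = $2,976.70.
Total interest on Offer X = 120 × $2,976.70 − $225,250 = $131,954.00.
Offer Y: at 6.75% the monthly rate is 0.0056250, so the payment is 225,250 × 0.0056250 / (1 − 1.0056250^−144) = $2,286.52.
Total interest on Offer Y = 144 × $2,286.52 − $225,250 = $104,008.88.
Offer Y is lower by $27,945.12.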